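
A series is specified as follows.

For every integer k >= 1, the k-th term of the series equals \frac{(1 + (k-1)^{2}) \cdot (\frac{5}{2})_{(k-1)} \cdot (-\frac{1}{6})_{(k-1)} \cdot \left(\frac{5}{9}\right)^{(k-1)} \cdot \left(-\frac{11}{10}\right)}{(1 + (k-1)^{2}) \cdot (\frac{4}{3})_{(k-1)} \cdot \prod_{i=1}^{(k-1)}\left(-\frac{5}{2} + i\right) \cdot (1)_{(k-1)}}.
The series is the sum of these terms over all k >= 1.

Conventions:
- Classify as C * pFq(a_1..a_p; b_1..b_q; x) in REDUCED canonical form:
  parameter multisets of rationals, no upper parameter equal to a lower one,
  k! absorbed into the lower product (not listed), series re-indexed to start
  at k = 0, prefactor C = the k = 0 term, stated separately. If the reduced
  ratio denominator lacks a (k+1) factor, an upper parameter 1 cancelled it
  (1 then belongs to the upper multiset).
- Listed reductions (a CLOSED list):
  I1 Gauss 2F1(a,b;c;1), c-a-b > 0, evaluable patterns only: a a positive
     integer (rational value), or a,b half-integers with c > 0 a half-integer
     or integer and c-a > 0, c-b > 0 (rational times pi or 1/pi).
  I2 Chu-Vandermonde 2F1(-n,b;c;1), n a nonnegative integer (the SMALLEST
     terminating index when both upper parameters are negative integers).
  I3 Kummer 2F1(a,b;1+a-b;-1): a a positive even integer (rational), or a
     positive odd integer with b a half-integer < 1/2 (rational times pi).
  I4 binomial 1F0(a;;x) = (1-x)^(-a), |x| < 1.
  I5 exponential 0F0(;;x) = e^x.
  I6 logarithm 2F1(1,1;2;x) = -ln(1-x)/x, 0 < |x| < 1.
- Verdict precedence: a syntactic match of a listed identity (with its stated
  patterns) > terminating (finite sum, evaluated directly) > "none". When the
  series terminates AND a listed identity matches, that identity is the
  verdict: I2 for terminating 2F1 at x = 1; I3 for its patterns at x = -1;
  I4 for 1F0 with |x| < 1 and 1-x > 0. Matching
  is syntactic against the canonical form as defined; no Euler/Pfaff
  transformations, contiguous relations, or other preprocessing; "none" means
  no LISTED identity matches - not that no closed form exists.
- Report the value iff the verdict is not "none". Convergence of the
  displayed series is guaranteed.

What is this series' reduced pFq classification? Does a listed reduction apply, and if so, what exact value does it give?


At argument \frac{5}{9}: a 2F2 with upper {-\frac{1}{6}, \frac{5}{2}}, lower {-\frac{3}{2}, \frac{4}{3}}, scaled by C = -\frac{11}{10}. Verdict: none here - no I1-I6 shape fits x = \frac{5}{9} with lower {-\frac{3}{2}, \frac{4}{3}}.

The tell: t_0 = -\frac{11}{10} here, and (1)_k (C = -11/10) is k! itself.
Term ratio: r(k) = \frac{5}{9} * (k-\frac{1}{6}) (k+\frac{5}{2}) / [(k-\frac{3}{2}) (k+\frac{4}{3}) (k+1)] ; factor over Q: parameters, x = \frac{5}{9}, and C = -\frac{11}{10}.


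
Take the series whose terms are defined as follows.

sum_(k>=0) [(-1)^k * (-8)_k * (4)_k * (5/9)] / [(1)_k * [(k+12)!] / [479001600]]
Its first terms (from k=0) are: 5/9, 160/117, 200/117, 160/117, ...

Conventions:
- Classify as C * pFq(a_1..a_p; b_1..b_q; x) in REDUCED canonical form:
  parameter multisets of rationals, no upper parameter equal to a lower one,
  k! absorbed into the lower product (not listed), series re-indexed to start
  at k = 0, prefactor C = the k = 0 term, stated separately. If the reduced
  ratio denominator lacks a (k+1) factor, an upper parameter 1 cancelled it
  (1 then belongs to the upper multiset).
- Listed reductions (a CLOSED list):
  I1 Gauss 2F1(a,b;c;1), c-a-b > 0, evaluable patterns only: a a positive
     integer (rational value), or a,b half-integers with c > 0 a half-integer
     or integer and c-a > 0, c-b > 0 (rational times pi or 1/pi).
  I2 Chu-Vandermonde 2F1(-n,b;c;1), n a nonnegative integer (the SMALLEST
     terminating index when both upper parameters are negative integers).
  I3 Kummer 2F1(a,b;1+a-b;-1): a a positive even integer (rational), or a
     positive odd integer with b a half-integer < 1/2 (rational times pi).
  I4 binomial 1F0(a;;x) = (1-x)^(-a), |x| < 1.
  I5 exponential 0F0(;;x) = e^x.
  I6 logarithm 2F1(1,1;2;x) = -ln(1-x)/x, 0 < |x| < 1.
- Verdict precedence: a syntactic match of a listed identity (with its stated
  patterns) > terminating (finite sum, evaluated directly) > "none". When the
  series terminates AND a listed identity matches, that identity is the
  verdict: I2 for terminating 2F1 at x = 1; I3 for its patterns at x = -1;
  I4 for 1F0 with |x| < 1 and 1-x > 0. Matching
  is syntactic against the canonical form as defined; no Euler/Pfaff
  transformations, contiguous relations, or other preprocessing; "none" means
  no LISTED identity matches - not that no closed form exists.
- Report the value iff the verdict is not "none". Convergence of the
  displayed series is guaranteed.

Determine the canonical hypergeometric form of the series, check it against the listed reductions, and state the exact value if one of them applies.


The series (x = -1) is 2F1: upper {-8, 4}, lower {13}, prefactor 5/9. Verdict (x = -1): Kummer's theorem (I3) applies (x = -1; c = 13 equals 1+a-b for upper {-8, 4}: listed pattern). Exact value: 55/9.

The tell: t_0 being 5/9, the denominator's factorial ratio (C = 5/9, x = -1) is a lower Pochhammer.
Adjacent-term ratio: r(k) = (-1) * (k-8) (k+4) / [(k+13) (k+1)] - rational; roots negated = parameters, x = (-1), C = 5/9.


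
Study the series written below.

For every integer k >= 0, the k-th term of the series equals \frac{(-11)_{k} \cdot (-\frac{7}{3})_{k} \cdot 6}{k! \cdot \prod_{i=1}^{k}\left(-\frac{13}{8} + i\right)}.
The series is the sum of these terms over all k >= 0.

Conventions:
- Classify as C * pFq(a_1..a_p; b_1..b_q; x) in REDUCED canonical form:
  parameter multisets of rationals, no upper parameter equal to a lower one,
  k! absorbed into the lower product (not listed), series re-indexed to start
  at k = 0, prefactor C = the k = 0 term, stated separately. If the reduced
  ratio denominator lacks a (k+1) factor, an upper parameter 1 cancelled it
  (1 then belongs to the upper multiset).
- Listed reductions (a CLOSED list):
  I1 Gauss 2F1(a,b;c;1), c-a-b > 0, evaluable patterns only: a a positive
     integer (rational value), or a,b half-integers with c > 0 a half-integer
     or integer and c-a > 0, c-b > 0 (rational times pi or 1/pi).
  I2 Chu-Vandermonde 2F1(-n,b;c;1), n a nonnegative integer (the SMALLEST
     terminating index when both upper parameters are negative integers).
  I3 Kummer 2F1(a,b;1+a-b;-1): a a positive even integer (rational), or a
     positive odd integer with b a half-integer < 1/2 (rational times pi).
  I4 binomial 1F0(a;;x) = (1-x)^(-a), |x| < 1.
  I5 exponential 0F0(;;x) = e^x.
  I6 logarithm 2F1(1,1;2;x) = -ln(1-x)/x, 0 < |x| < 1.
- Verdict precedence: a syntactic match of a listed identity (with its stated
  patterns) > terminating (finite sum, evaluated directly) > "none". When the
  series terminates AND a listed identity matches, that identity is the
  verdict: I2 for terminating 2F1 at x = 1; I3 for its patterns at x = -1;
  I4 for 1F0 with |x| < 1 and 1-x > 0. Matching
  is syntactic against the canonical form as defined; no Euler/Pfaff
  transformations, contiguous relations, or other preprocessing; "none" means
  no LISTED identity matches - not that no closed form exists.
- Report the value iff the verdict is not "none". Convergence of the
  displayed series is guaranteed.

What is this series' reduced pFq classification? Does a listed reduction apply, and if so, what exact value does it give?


At argument 1: a 2F1 with upper {-11, -\frac{7}{3}}, lower {-\frac{5}{8}}, scaled by C = 6. Verdict (x = 1): Chu-Vandermonde (I2) applies (terminating 2F1 at x = 1 with n = 11, b = -7/3, c = -\frac{5}{8}). Value: -\frac{21031543485330727934}{3109741400265075}.

The tell: x = 1 and the lower running product (C = 6) is a rising factorial.
Consecutive-term ratio: r(k) = 1 * (k-11) (k-\frac{7}{3}) / [(k-\frac{5}{8}) (k+1)] - rational in k. x = 1; t_0 = 6; negate the roots.


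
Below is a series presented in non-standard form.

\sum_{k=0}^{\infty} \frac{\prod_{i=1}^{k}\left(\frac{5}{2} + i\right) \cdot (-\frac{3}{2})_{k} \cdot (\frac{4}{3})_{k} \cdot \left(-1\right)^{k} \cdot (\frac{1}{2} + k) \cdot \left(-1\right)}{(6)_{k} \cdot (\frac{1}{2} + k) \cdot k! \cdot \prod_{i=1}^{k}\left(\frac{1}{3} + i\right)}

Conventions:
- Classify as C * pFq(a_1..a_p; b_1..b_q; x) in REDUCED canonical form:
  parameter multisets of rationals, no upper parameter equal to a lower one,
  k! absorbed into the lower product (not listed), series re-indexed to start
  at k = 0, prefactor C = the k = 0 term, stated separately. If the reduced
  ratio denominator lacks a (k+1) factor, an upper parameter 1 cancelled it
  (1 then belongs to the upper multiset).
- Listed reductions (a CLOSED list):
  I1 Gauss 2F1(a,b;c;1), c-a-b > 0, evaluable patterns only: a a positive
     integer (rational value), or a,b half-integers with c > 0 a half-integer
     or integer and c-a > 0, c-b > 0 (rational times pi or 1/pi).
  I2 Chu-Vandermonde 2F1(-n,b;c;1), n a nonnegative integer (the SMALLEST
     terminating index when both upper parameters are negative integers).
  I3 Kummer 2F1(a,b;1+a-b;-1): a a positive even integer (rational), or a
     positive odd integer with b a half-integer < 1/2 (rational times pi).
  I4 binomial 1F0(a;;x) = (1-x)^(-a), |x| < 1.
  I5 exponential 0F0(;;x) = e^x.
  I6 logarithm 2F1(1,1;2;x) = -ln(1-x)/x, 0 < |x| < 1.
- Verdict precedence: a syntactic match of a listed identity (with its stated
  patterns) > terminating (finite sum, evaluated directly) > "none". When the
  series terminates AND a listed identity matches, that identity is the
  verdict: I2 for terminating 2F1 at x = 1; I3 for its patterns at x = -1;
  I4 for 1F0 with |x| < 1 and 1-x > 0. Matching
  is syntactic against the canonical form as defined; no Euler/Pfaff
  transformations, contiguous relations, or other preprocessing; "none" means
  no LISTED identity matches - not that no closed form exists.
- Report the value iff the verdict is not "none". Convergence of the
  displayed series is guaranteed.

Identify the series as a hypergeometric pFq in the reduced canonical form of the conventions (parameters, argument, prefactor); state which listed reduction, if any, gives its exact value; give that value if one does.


Prefactor -1, argument -1: 2F1 with upper {-\frac{3}{2}, \frac{7}{2}} over lower {6}. Verdict: none - this 2F1 at x = -1 matches no listed pattern, and upper {-\frac{3}{2}, \frac{7}{2}} holds no stopper.

Key observation: x = -1 and the running product (prefactor -1) telescopes to a rising factorial.
Consecutive-term ratio: r(k) = -1 * (k-\frac{3}{2}) (k+\frac{7}{2}) / [(k+6) (k+1)] ; factor over Q: parameters, x = -1, and C = -1.


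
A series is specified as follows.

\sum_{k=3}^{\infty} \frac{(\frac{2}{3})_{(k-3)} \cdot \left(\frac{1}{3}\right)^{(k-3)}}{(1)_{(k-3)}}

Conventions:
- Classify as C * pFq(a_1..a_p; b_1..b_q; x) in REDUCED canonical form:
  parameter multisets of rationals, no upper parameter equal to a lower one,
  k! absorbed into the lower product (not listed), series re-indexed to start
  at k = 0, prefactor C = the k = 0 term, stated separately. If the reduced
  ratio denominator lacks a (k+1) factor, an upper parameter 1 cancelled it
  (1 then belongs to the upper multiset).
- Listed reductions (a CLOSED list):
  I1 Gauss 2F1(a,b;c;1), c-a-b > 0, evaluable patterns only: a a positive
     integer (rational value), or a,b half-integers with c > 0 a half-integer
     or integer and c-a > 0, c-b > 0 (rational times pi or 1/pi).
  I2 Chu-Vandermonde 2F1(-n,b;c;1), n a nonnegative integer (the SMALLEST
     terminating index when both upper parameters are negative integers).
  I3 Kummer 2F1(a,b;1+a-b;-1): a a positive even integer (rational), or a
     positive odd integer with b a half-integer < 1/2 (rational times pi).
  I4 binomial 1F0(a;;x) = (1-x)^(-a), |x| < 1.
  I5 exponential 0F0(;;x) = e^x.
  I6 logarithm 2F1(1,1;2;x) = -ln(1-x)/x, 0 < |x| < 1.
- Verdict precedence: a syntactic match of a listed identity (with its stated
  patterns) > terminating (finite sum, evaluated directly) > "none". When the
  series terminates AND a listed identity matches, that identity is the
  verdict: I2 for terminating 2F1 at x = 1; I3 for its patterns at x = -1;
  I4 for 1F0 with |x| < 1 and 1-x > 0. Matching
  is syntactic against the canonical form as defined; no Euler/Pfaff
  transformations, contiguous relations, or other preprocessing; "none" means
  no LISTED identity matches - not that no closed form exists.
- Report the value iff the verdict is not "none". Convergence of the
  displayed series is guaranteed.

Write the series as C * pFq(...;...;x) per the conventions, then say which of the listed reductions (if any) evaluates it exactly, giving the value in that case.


Canonical form: C = 1 times 1F0 with upper {\frac{2}{3}}, lower {-}, x = \frac{1}{3}. Verdict at x = \frac{1}{3}: the I4 binomial reduction matches (the 1F0 binomial series: exponent -2/3, x = \frac{1}{3}). Value: \left(\frac{2}{3}\right)^{-\frac{2}{3}}.

First insight: t_0 = 1 here, and (1)_k (prefactor 1) is k! itself.
Step ratio: r(k) = \frac{1}{3} * (k+\frac{2}{3}) / [(k+1)] - rational in k. x = \frac{1}{3}; t_0 = 1; negate the roots.


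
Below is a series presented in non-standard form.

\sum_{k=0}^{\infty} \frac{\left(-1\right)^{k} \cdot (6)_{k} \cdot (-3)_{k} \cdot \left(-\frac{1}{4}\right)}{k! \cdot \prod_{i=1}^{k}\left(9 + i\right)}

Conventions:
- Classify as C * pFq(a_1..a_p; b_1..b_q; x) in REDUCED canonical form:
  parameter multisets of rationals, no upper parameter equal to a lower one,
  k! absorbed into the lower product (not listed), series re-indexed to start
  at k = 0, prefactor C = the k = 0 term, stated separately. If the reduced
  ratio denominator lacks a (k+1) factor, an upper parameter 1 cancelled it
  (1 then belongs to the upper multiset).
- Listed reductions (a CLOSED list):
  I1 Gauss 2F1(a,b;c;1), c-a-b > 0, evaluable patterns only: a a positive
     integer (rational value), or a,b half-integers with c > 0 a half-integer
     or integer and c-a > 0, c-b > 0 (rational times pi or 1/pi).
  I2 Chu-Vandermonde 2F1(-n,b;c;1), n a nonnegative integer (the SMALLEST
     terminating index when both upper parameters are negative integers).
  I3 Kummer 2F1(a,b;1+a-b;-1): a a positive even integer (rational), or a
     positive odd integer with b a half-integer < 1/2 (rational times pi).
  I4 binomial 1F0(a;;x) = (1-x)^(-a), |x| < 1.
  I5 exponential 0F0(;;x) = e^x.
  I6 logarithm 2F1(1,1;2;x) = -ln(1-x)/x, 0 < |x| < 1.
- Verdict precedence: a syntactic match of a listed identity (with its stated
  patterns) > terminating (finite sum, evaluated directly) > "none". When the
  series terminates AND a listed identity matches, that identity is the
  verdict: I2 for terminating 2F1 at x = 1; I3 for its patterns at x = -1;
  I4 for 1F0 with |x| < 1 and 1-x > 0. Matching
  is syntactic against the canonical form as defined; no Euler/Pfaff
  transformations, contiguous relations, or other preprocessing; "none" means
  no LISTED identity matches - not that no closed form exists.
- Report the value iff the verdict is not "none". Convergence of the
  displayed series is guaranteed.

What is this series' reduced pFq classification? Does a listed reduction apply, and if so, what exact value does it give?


The series (x = -1) is 2F1: upper {-3, 6}, lower {10}, prefactor -\frac{1}{4}. Verdict: Kummer's theorem (I3) fires (x = -1; c = 10 equals 1+a-b for upper {-3, 6}: listed pattern). Exact value: -\frac{21}{20}.

The tell: with t_0 = -\frac{1}{4}, the lower running product (C = -1/4) is a rising factorial.
Adjacent-term ratio: r(k) = -1 * (k-3) (k+6) / [(k+10) (k+1)] - rational in k, leading ratio -1; with t_0 = -\frac{1}{4}, classification follows.


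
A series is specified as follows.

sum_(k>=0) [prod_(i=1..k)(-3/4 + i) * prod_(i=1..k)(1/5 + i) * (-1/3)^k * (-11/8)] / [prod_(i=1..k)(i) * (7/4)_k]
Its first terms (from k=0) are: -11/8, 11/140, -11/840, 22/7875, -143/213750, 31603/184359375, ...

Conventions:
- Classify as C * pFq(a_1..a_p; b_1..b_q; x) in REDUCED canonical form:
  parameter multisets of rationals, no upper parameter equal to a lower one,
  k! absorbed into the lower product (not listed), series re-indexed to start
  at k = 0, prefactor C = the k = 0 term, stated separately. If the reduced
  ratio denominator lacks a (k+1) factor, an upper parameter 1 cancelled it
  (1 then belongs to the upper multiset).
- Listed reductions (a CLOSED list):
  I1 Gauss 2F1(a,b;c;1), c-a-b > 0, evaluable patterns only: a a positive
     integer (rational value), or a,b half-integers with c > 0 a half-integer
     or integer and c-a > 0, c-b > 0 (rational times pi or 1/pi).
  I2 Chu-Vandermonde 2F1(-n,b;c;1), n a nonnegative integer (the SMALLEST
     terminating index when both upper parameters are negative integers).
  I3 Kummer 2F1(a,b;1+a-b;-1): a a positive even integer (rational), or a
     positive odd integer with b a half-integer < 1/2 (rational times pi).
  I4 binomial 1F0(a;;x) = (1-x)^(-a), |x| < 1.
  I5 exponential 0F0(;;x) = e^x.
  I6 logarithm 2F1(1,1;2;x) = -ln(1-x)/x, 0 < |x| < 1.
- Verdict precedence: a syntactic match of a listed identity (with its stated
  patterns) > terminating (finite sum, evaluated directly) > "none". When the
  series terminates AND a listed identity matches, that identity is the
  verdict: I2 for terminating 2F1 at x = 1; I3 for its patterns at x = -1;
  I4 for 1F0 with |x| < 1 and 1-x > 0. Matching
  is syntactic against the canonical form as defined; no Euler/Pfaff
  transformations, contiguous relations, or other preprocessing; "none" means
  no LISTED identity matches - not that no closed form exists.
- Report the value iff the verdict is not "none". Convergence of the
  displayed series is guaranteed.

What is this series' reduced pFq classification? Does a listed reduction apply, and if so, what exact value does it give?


With C = -11/8: the canonical form is 2F1(1/4, 6/5; 7/4; -1/3). Verdict: none. No listed pattern accepts 2F1(1/4, 6/5; 7/4; -1/3).

Structural cue: t_0 = -11/8 here, and the running product (C = -11/8) telescopes to a rising factorial.
Step ratio: r(k) = (-1/3) * (k+1/4) (k+6/5) / [(k+7/4) (k+1)] - poly over poly, x = (-1/3) from leading terms; C = -11/8 at k = 0.


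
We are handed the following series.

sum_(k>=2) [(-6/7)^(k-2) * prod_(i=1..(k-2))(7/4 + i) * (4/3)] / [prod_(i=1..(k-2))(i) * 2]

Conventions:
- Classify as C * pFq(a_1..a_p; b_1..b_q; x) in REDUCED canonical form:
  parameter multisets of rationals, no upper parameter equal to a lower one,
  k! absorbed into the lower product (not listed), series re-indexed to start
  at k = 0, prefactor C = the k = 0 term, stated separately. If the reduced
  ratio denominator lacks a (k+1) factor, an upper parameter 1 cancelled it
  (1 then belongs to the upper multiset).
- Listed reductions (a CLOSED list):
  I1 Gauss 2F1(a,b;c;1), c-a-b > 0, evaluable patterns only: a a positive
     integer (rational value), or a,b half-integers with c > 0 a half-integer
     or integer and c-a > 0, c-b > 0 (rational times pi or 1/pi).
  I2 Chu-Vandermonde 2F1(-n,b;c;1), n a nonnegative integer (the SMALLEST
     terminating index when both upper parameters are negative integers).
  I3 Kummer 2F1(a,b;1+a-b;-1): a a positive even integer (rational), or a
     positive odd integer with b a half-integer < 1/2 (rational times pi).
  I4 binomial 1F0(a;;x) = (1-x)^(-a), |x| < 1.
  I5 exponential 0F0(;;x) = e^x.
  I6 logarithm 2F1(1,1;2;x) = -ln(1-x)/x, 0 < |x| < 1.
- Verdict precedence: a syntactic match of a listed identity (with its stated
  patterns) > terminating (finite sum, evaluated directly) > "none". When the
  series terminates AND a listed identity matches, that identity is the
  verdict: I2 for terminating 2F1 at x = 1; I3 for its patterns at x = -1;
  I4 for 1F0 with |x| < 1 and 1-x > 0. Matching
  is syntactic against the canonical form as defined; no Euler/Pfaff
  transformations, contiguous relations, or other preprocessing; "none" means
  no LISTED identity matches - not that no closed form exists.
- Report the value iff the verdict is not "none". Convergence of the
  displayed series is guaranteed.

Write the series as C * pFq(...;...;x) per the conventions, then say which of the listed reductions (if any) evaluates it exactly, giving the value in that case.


At argument -6/7: a 1F0 with upper {11/4}, lower {-}, scaled by C = 2/3. Verdict: the binomial series (I4) matches (the 1F0 binomial series: exponent -11/4, x = -6/7). Exact value: (2/3) * (13/7)^(-11/4).

Key step: t_0 = 2/3 here, and the constant factors (prefactor 2/3) combine into one prefactor.
Consecutive-term ratio: r(k) = (-6/7) * (k+11/4) / [(k+1)] - rational in k. x = (-6/7); t_0 = 2/3; negate the roots.


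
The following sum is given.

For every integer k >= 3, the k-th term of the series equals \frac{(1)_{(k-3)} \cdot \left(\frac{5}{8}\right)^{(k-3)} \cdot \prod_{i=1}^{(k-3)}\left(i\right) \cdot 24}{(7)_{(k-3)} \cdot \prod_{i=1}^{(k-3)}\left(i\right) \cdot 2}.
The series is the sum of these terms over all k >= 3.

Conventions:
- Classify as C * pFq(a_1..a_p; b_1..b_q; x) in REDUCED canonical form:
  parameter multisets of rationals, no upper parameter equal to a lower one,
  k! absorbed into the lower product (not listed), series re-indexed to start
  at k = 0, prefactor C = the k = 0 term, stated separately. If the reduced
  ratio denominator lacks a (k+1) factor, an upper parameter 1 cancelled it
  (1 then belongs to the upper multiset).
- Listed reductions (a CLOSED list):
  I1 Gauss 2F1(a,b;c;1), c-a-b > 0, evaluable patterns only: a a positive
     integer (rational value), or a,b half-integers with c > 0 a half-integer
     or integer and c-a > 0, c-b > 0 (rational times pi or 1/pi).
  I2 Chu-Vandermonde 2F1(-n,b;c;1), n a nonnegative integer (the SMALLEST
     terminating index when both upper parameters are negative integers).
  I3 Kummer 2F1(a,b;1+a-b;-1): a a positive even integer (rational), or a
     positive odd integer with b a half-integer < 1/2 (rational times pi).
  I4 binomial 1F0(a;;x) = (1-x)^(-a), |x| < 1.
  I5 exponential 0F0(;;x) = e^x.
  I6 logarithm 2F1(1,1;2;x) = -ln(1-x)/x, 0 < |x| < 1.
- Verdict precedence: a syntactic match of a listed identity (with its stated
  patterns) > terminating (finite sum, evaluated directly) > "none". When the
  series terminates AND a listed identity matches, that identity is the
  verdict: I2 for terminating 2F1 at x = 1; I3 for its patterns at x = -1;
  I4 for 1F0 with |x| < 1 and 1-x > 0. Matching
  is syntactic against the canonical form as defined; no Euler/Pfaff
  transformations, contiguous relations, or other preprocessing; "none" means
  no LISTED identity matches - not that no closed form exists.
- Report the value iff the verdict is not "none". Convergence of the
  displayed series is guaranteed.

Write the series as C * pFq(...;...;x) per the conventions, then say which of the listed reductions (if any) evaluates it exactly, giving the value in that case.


Classification (C = 12): 2F1 with upper {1, 1}, lower {7}, argument x = \frac{5}{8}. Verdict: none here - no I1-I6 shape fits x = \frac{5}{8} with lower {7}.

Key observation: x = \frac{5}{8} and the product of the first k integers (C = 12, x = 5/8) is k!.
Ratio: r(k) = \frac{5}{8} * (k+1) (k+1) / [(k+7) (k+1)] - rational in k, leading ratio \frac{5}{8}; with t_0 = 12, classification follows.


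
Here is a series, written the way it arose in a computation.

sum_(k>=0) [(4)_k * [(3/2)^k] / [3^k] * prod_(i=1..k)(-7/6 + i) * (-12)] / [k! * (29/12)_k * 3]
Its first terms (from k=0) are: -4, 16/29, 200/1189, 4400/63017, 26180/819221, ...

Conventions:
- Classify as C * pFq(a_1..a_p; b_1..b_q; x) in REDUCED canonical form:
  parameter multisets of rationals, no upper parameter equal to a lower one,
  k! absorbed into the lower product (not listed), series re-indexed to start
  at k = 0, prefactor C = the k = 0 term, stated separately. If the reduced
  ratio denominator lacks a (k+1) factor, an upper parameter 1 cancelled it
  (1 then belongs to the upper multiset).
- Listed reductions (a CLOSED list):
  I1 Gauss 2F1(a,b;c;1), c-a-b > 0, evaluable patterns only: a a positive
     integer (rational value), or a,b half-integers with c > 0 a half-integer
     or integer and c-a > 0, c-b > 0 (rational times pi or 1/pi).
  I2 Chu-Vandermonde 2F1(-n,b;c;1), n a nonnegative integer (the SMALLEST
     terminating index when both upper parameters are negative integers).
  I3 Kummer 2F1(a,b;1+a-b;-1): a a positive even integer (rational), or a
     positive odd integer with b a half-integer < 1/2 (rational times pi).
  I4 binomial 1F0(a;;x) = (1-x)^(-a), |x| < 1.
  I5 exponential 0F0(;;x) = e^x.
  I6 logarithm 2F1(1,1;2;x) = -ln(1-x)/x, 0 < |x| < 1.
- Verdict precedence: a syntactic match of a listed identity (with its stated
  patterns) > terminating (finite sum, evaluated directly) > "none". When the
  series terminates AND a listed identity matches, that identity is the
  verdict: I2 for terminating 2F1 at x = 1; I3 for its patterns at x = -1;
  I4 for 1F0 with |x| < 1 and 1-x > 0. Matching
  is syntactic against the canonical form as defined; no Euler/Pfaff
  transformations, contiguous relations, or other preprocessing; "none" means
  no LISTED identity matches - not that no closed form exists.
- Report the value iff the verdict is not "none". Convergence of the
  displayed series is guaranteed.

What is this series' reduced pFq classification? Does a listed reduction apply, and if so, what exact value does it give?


Canonical form: C = -4 times 2F1 with upper {-1/6, 4}, lower {29/12}, x = 1/2. Verdict: no listed reduction: x = 1/2 and upper {-1/6, 4} fail every I1-I6 pattern.

Structural cue: from the first term -4: the constant factors (prefactor -4) combine into one prefactor.
Term ratio: r(k) = (1/2) * (k-1/6) (k+4) / [(k+29/12) (k+1)] - rational; roots negated = parameters, x = (1/2), C = -4.


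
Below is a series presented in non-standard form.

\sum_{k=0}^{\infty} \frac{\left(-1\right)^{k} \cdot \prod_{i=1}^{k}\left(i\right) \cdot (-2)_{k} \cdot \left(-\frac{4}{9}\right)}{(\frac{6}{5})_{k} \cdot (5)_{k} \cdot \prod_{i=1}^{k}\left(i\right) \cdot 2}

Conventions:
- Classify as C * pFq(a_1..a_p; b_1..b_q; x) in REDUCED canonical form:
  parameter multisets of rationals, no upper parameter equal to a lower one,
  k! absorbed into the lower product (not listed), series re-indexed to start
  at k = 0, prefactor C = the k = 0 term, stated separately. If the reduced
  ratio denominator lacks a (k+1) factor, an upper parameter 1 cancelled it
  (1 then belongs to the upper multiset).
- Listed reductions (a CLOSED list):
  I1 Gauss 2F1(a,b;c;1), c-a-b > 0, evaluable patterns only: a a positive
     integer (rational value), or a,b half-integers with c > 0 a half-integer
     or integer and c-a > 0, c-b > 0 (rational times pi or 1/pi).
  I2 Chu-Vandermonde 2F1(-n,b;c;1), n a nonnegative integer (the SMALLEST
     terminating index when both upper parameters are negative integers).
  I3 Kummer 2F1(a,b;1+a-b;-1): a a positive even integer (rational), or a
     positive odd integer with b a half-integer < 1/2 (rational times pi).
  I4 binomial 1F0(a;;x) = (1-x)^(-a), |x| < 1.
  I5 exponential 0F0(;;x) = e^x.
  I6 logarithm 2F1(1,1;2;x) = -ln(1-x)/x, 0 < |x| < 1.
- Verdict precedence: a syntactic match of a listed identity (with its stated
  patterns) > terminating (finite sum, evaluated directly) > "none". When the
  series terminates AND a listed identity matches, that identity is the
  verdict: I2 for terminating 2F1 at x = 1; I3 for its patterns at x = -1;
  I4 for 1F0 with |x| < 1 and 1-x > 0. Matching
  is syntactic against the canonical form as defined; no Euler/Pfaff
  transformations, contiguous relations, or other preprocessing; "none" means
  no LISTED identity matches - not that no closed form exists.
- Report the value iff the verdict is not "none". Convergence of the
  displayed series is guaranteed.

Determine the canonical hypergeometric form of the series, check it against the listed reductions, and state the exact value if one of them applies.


This is -\frac{2}{9} * 2F2(-2, 1; \frac{6}{5}, 5; -1) in reduced canonical form. Verdict: terminating - the sum ends at index 2 because -2 is a negative integer; exact evaluation follows. Value: -\frac{269}{891}.

Structural cue: t_0 being -\frac{2}{9}, the product of the first k integers (prefactor -2/9) is k!.
Adjacent-term ratio: r(k) = -1 * (k-2) (k+1) / [(k+\frac{6}{5}) (k+5) (k+1)] - poly over poly, x = -1 from leading terms; C = -\frac{2}{9} at k = 0.


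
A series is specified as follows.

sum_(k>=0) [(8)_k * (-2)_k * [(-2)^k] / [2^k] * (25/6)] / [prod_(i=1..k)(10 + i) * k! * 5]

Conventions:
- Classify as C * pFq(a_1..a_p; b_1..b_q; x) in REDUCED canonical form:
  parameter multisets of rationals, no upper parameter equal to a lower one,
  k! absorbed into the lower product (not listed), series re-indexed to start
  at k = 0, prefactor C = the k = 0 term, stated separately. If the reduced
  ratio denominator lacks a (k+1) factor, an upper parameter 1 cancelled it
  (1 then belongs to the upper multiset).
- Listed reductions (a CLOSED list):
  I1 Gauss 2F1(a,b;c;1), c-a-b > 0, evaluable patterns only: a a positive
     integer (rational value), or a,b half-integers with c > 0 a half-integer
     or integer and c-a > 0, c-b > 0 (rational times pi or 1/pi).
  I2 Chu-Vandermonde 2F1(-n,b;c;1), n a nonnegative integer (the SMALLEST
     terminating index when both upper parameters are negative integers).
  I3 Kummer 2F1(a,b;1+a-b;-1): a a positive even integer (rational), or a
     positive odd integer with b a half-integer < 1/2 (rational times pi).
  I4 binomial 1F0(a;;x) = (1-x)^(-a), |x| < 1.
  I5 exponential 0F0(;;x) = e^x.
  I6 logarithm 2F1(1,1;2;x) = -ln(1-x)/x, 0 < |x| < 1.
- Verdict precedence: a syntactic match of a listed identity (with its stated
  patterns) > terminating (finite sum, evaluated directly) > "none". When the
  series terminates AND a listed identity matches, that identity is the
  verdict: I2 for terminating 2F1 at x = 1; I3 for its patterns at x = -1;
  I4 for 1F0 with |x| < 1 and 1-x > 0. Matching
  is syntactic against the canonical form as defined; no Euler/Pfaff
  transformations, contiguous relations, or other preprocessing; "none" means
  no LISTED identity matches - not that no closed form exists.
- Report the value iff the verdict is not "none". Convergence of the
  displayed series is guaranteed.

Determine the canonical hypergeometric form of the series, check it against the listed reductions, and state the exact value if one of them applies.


Prefactor 5/6, argument -1: 2F1 with upper {-2, 8} over lower {11}. Verdict at x = -1: the Kummer evaluation I3 matches (x = -1; c = 11 equals 1+a-b for upper {-2, 8}: listed pattern). Hence: 5/2.

Key observation: t_0 being 5/6, the two k-th powers (C = 5/6) combine into one argument.
Consecutive-term ratio: r(k) = (-1) * (k-2) (k+8) / [(k+11) (k+1)] - rational in k, leading ratio (-1); with t_0 = 5/6, classification follows.


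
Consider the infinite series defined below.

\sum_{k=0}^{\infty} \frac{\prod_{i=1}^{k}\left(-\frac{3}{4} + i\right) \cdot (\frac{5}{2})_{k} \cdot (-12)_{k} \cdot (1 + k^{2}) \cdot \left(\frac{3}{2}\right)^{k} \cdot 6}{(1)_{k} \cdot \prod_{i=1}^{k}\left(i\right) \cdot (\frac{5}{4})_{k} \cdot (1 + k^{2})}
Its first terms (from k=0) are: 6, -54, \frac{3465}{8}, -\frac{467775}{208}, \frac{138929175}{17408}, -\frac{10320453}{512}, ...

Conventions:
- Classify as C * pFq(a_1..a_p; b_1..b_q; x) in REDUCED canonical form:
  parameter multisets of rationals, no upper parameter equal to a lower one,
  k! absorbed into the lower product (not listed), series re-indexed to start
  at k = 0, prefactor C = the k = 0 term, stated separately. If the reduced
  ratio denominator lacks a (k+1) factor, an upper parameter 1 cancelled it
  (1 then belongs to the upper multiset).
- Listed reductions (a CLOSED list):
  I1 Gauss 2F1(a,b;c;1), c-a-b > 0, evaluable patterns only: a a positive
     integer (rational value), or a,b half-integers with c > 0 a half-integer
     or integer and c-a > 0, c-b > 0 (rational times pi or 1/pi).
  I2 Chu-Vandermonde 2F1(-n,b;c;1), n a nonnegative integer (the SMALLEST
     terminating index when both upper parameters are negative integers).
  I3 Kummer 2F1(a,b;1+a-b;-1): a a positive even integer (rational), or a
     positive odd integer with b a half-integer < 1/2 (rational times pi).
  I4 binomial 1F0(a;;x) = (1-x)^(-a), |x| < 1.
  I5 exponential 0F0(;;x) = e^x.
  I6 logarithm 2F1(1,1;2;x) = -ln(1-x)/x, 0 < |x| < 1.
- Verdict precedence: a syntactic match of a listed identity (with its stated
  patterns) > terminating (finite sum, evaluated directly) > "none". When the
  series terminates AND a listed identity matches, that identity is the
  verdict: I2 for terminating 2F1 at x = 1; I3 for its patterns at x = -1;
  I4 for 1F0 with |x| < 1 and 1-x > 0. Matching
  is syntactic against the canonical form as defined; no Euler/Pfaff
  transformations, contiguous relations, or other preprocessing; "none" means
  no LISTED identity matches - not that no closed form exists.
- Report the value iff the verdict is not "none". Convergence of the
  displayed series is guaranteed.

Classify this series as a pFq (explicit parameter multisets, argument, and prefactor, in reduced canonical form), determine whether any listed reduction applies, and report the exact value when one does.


This is 6 * 3F2(-12, \frac{1}{4}, \frac{5}{2}; 1, \frac{5}{4}; \frac{3}{2}) in reduced canonical form. Verdict: terminating - the sum ends at index 12 because -12 is a negative integer; exact evaluation follows. Sum: \frac{5304358308303411051}{2923033237032796160}.

Key step: with t_0 = 6, k^2 + 1 divides numerator and denominator alike; C = 6 after cancelling.
Step ratio: r(k) = \frac{3}{2} * (k-12) (k+\frac{1}{4}) (k+\frac{5}{2}) / [(k+1) (k+\frac{5}{4}) (k+1)] - poly over poly, x = \frac{3}{2} from leading terms; C = 6 at k = 0.


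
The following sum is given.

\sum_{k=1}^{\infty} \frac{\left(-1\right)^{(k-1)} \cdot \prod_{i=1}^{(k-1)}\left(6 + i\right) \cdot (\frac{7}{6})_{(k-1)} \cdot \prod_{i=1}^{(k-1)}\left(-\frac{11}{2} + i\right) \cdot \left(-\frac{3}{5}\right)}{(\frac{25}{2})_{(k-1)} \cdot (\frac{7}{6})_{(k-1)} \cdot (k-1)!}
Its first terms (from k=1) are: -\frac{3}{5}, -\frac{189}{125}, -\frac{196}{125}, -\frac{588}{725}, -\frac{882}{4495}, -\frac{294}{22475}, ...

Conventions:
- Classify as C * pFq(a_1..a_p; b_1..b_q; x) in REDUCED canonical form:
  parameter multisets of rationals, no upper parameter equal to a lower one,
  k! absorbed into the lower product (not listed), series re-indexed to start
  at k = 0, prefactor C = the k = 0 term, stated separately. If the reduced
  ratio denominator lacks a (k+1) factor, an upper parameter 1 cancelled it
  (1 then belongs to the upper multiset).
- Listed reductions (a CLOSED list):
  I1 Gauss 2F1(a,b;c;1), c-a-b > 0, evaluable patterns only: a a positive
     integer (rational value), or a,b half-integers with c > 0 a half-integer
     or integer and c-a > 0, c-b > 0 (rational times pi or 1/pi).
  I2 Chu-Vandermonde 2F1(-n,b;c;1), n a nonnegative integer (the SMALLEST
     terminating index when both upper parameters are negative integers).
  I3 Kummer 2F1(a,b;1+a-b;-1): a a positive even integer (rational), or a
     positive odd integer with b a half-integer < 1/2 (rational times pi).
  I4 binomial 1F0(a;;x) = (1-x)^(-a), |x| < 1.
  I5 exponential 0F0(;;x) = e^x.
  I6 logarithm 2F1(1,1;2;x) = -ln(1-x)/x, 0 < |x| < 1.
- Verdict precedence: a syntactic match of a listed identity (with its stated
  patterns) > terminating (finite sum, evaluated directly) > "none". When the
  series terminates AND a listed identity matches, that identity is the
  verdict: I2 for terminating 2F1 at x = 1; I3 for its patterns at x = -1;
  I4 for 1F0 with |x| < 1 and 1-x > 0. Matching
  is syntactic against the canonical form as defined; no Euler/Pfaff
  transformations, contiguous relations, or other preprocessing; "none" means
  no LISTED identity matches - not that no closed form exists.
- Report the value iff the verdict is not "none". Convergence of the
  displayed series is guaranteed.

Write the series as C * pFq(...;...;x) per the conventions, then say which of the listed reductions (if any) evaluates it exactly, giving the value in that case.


With C = -\frac{3}{5}: the canonical form is 2F1(-\frac{9}{2}, 7; \frac{25}{2}; -1). Verdict: the Kummer evaluation I3 fires (x = -1; c = \frac{25}{2} equals 1+a-b for upper {-\frac{9}{2}, 7}: listed pattern). Value: \left(-\frac{200783583}{134217728}\right) \cdot \pi.

Key step: t_0 = -\frac{3}{5} here, and the running product (C = -3/5) telescopes to a rising factorial.
Consecutive-term ratio: r(k) = -1 * (k-\frac{9}{2}) (k+7) / [(k+\frac{25}{2}) (k+1)] ; factor over Q: parameters, x = -1, and C = -\frac{3}{5}.


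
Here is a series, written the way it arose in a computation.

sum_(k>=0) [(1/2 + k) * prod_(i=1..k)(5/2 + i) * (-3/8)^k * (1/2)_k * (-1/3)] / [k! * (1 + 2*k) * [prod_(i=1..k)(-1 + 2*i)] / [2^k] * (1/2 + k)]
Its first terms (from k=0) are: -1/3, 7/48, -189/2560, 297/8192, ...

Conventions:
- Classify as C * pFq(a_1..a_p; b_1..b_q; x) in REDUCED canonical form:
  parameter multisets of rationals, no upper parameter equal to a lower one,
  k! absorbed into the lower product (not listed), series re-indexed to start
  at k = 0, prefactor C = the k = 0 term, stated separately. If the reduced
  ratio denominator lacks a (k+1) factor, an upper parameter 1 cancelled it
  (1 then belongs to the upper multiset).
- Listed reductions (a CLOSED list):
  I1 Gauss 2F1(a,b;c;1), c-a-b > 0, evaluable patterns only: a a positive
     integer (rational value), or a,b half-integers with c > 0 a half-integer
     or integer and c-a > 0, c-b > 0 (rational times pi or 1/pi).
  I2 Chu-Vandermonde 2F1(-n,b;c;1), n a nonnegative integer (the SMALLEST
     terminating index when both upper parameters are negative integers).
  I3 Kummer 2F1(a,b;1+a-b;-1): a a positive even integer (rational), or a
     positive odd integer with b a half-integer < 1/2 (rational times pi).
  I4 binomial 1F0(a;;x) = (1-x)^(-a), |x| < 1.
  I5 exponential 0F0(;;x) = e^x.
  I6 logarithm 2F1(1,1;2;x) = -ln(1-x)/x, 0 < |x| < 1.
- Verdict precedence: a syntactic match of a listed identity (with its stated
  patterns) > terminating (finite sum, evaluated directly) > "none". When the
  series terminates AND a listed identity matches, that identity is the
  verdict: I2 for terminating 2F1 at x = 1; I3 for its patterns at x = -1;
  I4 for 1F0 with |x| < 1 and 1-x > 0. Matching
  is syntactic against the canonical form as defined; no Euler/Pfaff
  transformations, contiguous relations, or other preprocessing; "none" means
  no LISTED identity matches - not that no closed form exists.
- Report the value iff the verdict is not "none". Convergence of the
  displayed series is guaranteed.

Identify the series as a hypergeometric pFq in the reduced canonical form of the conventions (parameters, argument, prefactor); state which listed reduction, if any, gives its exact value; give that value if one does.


This is -1/3 * 2F1(1/2, 7/2; 3/2; -3/8) in reduced canonical form. Verdict: none - this 2F1 at x = -3/8 matches no listed pattern, and upper {1/2, 7/2} holds no stopper.

First insight: x = (-3/8) and striking the common factor k + 1/2 reduces the term (C = -1/3, x = -3/8).
Step ratio: r(k) = (-3/8) * (k+1/2) (k+7/2) / [(k+3/2) (k+1)] - poly over poly, x = (-3/8) from leading terms; C = -1/3 at k = 0.


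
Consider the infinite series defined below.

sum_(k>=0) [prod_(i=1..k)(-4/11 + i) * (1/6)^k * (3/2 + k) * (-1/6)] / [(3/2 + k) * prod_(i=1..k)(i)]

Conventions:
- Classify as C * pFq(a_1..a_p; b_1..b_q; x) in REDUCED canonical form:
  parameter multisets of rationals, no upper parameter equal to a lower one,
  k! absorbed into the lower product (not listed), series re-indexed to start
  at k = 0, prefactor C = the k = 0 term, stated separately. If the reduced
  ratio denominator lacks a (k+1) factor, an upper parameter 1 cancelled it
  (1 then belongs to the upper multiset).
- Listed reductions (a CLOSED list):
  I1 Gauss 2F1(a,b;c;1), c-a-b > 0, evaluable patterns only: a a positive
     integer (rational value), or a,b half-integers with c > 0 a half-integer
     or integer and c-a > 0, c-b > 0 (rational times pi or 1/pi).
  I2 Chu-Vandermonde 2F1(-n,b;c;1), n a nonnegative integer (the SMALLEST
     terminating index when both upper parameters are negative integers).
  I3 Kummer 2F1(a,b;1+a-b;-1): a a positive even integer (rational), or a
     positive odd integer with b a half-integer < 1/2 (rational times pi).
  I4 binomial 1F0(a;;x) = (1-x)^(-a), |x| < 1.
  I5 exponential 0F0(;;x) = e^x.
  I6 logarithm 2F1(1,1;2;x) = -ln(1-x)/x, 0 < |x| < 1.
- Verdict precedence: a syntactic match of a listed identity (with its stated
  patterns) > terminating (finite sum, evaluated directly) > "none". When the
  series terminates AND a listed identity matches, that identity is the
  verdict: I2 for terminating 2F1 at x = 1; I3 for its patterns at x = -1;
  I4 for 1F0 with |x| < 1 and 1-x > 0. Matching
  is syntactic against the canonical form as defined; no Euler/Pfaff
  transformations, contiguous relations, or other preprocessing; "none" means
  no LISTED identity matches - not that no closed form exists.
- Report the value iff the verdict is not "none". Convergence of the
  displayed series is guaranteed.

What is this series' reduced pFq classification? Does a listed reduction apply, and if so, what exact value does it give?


Key step: with t_0 = -1/6, k + 3/2 divides numerator and denominator alike; C = -1/6 after cancelling.
Consecutive-term ratio: r(k) = (1/6) * (k+7/11) / [(k+1)] ; factor over Q: parameters, x = (1/6), and C = -1/6.

The series (x = 1/6) is 1F0: upper {7/11}, lower {-}, prefactor -1/6. Verdict at x = 1/6: the binomial series (I4) matches (the 1F0 binomial series: exponent -7/11, x = 1/6). Value: (-1/6) * (5/6)^(-7/11).
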